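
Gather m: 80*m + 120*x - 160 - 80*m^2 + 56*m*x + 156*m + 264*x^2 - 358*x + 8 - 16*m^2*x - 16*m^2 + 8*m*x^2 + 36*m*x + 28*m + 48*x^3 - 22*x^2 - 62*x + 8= m^2*(-16*x - 96) + m*(8*x^2 + 92*x + 264) + 48*x^3 + 242*x^2 - 300*x - 144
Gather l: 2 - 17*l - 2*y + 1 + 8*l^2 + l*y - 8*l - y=8*l^2 + l*(y - 25) - 3*y + 3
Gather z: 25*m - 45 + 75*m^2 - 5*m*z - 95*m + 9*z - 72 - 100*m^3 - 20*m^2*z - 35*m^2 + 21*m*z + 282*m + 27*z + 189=-100*m^3 + 40*m^2 + 212*m + z*(-20*m^2 + 16*m + 36) + 72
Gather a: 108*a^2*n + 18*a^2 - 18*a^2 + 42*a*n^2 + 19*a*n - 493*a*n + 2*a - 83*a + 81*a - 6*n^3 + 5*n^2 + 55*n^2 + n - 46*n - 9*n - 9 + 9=108*a^2*n + a*(42*n^2 - 474*n) - 6*n^3 + 60*n^2 - 54*n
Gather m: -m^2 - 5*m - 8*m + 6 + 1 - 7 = -m^2 - 13*m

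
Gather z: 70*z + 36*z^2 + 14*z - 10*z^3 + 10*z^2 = -10*z^3 + 46*z^2 + 84*z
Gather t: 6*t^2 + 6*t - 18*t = 6*t^2 - 12*t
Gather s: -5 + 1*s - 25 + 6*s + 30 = 7*s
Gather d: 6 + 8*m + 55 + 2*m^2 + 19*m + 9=2*m^2 + 27*m + 70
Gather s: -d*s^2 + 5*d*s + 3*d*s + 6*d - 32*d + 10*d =-d*s^2 + 8*d*s - 16*d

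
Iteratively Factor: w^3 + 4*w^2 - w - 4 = (w - 1)*(w^2 + 5*w + 4) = (w - 1)*(w + 4)*(w + 1)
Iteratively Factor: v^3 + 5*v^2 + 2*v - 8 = (v + 2)*(v^2 + 3*v - 4) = (v + 2)*(v + 4)*(v - 1)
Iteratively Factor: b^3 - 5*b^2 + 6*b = (b - 3)*(b^2 - 2*b) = b*(b - 3)*(b - 2)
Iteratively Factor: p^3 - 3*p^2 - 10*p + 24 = (p - 4)*(p^2 + p - 6) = (p - 4)*(p + 3)*(p - 2)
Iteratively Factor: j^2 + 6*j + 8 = (j + 4)*(j + 2)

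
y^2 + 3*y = y*(y + 3)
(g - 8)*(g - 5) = g^2 - 13*g + 40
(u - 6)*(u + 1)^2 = u^3 - 4*u^2 - 11*u - 6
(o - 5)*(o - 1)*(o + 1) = o^3 - 5*o^2 - o + 5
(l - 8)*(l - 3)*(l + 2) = l^3 - 9*l^2 + 2*l + 48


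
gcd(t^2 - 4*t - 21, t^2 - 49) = t - 7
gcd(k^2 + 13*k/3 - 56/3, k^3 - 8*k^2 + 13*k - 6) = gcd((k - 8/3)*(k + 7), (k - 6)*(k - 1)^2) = 1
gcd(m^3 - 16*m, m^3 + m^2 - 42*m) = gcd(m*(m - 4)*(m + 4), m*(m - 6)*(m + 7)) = m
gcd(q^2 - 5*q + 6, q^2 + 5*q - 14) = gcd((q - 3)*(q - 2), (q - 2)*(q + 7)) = q - 2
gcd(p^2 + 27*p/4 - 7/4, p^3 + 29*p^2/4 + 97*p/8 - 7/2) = p - 1/4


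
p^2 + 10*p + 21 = (p + 3)*(p + 7)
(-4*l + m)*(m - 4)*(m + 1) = -4*l*m^2 + 12*l*m + 16*l + m^3 - 3*m^2 - 4*m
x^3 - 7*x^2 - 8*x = x*(x - 8)*(x + 1)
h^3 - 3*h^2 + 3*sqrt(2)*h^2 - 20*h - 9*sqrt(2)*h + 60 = (h - 3)*(h - 2*sqrt(2))*(h + 5*sqrt(2))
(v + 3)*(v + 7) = v^2 + 10*v + 21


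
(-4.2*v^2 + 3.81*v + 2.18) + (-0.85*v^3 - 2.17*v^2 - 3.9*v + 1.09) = -0.85*v^3 - 6.37*v^2 - 0.0899999999999999*v + 3.27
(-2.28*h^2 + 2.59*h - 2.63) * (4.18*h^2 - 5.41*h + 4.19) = -9.5304*h^4 + 23.161*h^3 - 34.5585*h^2 + 25.0804*h - 11.0197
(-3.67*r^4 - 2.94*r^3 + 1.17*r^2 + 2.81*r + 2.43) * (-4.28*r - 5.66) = 15.7076*r^5 + 33.3554*r^4 + 11.6328*r^3 - 18.649*r^2 - 26.305*r - 13.7538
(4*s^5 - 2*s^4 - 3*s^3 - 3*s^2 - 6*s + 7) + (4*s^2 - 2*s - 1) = 4*s^5 - 2*s^4 - 3*s^3 + s^2 - 8*s + 6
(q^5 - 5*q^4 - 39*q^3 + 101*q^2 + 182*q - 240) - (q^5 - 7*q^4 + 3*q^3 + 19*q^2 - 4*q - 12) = 2*q^4 - 42*q^3 + 82*q^2 + 186*q - 228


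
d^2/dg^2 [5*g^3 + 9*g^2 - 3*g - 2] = 30*g + 18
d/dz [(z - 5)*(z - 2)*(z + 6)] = 3*z^2 - 2*z - 32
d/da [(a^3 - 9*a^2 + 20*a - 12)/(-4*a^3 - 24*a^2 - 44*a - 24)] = 3*(-5*a^4 + 6*a^3 + 55*a^2 - 12*a - 84)/(4*(a^6 + 12*a^5 + 58*a^4 + 144*a^3 + 193*a^2 + 132*a + 36))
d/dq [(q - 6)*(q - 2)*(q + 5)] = 3*q^2 - 6*q - 28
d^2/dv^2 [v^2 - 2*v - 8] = 2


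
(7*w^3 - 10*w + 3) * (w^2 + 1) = 7*w^5 - 3*w^3 + 3*w^2 - 10*w + 3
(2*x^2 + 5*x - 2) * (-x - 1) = -2*x^3 - 7*x^2 - 3*x + 2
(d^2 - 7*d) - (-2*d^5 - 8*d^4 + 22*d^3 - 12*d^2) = 2*d^5 + 8*d^4 - 22*d^3 + 13*d^2 - 7*d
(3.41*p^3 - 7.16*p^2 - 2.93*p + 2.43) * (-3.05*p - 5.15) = -10.4005*p^4 + 4.2765*p^3 + 45.8105*p^2 + 7.678*p - 12.5145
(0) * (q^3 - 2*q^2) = 0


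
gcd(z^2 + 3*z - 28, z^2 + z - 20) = z - 4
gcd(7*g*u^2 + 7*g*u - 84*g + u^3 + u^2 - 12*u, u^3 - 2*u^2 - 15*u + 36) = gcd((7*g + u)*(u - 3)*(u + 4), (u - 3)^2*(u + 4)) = u^2 + u - 12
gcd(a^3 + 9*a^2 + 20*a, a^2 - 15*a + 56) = 1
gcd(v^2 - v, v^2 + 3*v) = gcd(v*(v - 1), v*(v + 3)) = v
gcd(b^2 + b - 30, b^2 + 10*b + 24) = b + 6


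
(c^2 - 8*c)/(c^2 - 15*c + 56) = c/(c - 7)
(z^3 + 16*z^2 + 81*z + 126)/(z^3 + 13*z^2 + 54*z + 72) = (z + 7)/(z + 4)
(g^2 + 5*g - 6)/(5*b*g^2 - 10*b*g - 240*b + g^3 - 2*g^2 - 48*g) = (g - 1)/(5*b*g - 40*b + g^2 - 8*g)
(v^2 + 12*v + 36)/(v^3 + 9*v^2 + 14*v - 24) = (v + 6)/(v^2 + 3*v - 4)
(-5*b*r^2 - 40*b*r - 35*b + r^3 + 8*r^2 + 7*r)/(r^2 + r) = -5*b - 35*b/r + r + 7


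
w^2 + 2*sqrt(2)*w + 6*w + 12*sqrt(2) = (w + 6)*(w + 2*sqrt(2))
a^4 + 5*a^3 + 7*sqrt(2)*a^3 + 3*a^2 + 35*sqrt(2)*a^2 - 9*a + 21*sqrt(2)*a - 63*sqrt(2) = (a - 1)*(a + 3)^2*(a + 7*sqrt(2))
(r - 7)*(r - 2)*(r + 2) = r^3 - 7*r^2 - 4*r + 28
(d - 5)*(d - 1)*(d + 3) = d^3 - 3*d^2 - 13*d + 15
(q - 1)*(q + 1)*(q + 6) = q^3 + 6*q^2 - q - 6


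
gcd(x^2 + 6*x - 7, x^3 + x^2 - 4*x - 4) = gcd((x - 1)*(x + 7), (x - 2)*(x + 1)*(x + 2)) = 1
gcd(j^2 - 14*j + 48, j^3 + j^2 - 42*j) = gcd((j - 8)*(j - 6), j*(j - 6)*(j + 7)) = j - 6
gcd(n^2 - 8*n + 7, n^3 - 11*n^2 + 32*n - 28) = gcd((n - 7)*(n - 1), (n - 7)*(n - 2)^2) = n - 7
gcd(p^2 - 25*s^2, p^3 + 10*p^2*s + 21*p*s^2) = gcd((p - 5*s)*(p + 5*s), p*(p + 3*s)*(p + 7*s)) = 1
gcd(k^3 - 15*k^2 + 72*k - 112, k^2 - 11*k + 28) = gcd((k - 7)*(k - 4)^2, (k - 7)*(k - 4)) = k^2 - 11*k + 28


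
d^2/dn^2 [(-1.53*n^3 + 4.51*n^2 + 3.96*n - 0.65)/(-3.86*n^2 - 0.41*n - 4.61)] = (5.6843418860808e-14*n^5 + 1.13686837721616e-13*n^4 - 157.66687*n^3 + 556.981434*n^2 + 624.066114*n - 199.6388)/(57.512456*n^6 + 18.326508*n^5 + 208.008066*n^4 + 43.843637*n^3 + 248.424141*n^2 + 26.140083*n + 97.972181)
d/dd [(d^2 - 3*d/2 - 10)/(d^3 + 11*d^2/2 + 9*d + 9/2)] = (-4*d^4 + 12*d^3 + 189*d^2 + 476*d + 333)/(4*d^6 + 44*d^5 + 193*d^4 + 432*d^3 + 522*d^2 + 324*d + 81)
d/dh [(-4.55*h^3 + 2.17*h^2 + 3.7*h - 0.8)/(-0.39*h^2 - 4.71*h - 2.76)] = (1.7745*h^4 + 42.861*h^3 + 28.8963*h^2 - 12.6024*h - 13.98)/(0.1521*h^4 + 3.6738*h^3 + 24.3369*h^2 + 25.9992*h + 7.6176)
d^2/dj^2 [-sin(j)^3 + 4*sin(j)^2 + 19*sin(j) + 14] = 9*sin(j)^3 - 16*sin(j)^2 - 25*sin(j) + 8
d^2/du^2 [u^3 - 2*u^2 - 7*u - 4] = 6*u - 4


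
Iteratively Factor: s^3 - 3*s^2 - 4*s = (s + 1)*(s^2 - 4*s) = s*(s + 1)*(s - 4)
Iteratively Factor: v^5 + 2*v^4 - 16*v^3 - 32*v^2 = (v + 4)*(v^4 - 2*v^3 - 8*v^2) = v*(v + 4)*(v^3 - 2*v^2 - 8*v) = v^2*(v + 4)*(v^2 - 2*v - 8) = v^2*(v + 2)*(v + 4)*(v - 4)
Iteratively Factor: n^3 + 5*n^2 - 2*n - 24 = (n + 4)*(n^2 + n - 6) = (n + 3)*(n + 4)*(n - 2)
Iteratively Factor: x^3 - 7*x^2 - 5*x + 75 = (x - 5)*(x^2 - 2*x - 15) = (x - 5)*(x + 3)*(x - 5)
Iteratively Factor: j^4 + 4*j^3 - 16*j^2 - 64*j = (j)*(j^3 + 4*j^2 - 16*j - 64) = j*(j - 4)*(j^2 + 8*j + 16) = j*(j - 4)*(j + 4)*(j + 4)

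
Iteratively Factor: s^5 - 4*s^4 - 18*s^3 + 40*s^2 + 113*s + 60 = (s + 3)*(s^4 - 7*s^3 + 3*s^2 + 31*s + 20) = (s - 4)*(s + 3)*(s^3 - 3*s^2 - 9*s - 5) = (s - 5)*(s - 4)*(s + 3)*(s^2 + 2*s + 1) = (s - 5)*(s - 4)*(s + 1)*(s + 3)*(s + 1)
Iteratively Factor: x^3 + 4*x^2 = (x + 4)*(x^2) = x*(x + 4)*(x)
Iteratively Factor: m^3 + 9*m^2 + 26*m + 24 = (m + 3)*(m^2 + 6*m + 8) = (m + 3)*(m + 4)*(m + 2)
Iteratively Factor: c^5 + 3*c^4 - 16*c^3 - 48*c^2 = (c)*(c^4 + 3*c^3 - 16*c^2 - 48*c) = c*(c + 4)*(c^3 - c^2 - 12*c) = c^2*(c + 4)*(c^2 - c - 12) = c^2*(c + 3)*(c + 4)*(c - 4)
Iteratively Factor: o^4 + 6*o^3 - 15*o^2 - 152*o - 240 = (o + 3)*(o^3 + 3*o^2 - 24*o - 80) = (o - 5)*(o + 3)*(o^2 + 8*o + 16) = (o - 5)*(o + 3)*(o + 4)*(o + 4)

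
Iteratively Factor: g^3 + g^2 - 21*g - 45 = (g + 3)*(g^2 - 2*g - 15) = (g - 5)*(g + 3)*(g + 3)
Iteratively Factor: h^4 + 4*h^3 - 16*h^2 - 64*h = (h - 4)*(h^3 + 8*h^2 + 16*h) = (h - 4)*(h + 4)*(h^2 + 4*h) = h*(h - 4)*(h + 4)*(h + 4)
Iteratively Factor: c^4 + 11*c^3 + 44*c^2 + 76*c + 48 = (c + 4)*(c^3 + 7*c^2 + 16*c + 12) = (c + 3)*(c + 4)*(c^2 + 4*c + 4) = (c + 2)*(c + 3)*(c + 4)*(c + 2)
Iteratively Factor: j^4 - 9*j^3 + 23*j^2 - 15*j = (j - 1)*(j^3 - 8*j^2 + 15*j) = (j - 5)*(j - 1)*(j^2 - 3*j) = (j - 5)*(j - 3)*(j - 1)*(j)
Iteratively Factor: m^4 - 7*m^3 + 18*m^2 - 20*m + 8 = (m - 1)*(m^3 - 6*m^2 + 12*m - 8) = (m - 2)*(m - 1)*(m^2 - 4*m + 4) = (m - 2)^2*(m - 1)*(m - 2)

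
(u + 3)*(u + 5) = u^2 + 8*u + 15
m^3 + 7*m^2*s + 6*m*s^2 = m*(m + s)*(m + 6*s)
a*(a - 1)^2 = a^3 - 2*a^2 + a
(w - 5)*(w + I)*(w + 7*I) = w^3 - 5*w^2 + 8*I*w^2 - 7*w - 40*I*w + 35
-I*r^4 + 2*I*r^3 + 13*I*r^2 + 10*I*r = r*(r - 5)*(r + 2)*(-I*r - I)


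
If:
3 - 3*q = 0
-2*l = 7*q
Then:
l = -7/2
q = 1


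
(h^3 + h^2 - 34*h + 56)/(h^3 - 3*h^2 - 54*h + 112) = (h - 4)/(h - 8)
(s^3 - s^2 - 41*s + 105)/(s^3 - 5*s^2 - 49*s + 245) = (s - 3)/(s - 7)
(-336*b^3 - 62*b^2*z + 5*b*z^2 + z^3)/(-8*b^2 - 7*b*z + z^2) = (42*b^2 + 13*b*z + z^2)/(b + z)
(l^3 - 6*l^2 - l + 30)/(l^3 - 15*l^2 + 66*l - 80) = (l^2 - l - 6)/(l^2 - 10*l + 16)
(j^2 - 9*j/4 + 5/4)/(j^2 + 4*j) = (4*j^2 - 9*j + 5)/(4*j*(j + 4))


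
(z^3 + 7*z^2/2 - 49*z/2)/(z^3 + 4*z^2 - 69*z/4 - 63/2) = 2*z*(z + 7)/(2*z^2 + 15*z + 18)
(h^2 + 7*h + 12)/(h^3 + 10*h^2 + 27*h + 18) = (h + 4)/(h^2 + 7*h + 6)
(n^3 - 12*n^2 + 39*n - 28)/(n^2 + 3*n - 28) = (n^2 - 8*n + 7)/(n + 7)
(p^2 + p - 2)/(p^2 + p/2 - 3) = 2*(p - 1)/(2*p - 3)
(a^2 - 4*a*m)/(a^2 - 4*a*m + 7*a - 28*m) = a/(a + 7)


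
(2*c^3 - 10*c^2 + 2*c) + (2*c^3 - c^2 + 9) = 4*c^3 - 11*c^2 + 2*c + 9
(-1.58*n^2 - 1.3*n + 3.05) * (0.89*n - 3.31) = -1.4062*n^3 + 4.0728*n^2 + 7.0175*n - 10.0955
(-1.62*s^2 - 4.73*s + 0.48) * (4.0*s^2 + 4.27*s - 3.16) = -6.48*s^4 - 25.8374*s^3 - 13.1579*s^2 + 16.9964*s - 1.5168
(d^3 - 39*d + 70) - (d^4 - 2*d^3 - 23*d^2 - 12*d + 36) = -d^4 + 3*d^3 + 23*d^2 - 27*d + 34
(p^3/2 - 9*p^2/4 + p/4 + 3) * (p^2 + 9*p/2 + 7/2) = p^5/2 - 65*p^3/8 - 15*p^2/4 + 115*p/8 + 21/2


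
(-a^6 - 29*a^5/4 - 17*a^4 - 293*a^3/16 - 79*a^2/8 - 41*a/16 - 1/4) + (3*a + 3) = -a^6 - 29*a^5/4 - 17*a^4 - 293*a^3/16 - 79*a^2/8 + 7*a/16 + 11/4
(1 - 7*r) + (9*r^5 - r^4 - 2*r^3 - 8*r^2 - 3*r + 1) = 9*r^5 - r^4 - 2*r^3 - 8*r^2 - 10*r + 2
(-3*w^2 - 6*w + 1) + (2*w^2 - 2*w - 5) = -w^2 - 8*w - 4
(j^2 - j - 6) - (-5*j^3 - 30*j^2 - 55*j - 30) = 5*j^3 + 31*j^2 + 54*j + 24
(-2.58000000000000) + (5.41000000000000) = 2.83000000000000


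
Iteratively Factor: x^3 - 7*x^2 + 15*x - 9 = (x - 3)*(x^2 - 4*x + 3) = (x - 3)^2*(x - 1)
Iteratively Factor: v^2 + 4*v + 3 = (v + 1)*(v + 3)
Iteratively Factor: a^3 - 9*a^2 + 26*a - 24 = (a - 2)*(a^2 - 7*a + 12) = (a - 4)*(a - 2)*(a - 3)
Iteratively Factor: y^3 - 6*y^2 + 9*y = (y - 3)*(y^2 - 3*y) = y*(y - 3)*(y - 3)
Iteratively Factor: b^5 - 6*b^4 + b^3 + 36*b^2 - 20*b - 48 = (b - 4)*(b^4 - 2*b^3 - 7*b^2 + 8*b + 12) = (b - 4)*(b + 2)*(b^3 - 4*b^2 + b + 6) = (b - 4)*(b - 3)*(b + 2)*(b^2 - b - 2) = (b - 4)*(b - 3)*(b + 1)*(b + 2)*(b - 2)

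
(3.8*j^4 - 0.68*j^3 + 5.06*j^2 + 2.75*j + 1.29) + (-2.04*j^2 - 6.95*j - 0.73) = 3.8*j^4 - 0.68*j^3 + 3.02*j^2 - 4.2*j + 0.56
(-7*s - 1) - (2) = -7*s - 3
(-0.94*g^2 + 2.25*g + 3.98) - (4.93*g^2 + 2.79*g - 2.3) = -5.87*g^2 - 0.54*g + 6.28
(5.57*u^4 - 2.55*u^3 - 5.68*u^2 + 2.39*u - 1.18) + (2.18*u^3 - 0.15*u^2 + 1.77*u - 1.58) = 5.57*u^4 - 0.37*u^3 - 5.83*u^2 + 4.16*u - 2.76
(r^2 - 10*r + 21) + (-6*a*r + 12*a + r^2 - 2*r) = -6*a*r + 12*a + 2*r^2 - 12*r + 21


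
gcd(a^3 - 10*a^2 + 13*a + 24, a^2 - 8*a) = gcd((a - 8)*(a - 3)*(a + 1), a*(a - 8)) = a - 8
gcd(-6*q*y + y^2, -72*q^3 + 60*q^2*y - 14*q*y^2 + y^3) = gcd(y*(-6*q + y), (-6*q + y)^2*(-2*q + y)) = -6*q + y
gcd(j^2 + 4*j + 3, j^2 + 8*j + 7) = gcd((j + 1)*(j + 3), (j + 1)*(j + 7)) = j + 1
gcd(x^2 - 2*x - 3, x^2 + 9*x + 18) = 1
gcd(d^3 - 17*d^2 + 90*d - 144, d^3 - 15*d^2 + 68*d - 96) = d^2 - 11*d + 24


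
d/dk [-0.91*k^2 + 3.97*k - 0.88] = 3.97 - 1.82*k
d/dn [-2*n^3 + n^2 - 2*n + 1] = -6*n^2 + 2*n - 2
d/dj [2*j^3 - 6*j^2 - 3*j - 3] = 6*j^2 - 12*j - 3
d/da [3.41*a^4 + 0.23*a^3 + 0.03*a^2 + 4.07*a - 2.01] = 13.64*a^3 + 0.69*a^2 + 0.06*a + 4.07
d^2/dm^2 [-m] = 0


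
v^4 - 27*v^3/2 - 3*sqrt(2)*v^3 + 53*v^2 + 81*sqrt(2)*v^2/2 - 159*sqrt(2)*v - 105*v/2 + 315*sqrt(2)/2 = (v - 7)*(v - 5)*(v - 3/2)*(v - 3*sqrt(2))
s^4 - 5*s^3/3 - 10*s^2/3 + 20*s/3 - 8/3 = (s - 2)*(s - 1)*(s - 2/3)*(s + 2)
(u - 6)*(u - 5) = u^2 - 11*u + 30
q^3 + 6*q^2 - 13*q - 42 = (q - 3)*(q + 2)*(q + 7)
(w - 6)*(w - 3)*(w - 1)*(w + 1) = w^4 - 9*w^3 + 17*w^2 + 9*w - 18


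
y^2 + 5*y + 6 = (y + 2)*(y + 3)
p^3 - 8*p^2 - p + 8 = (p - 8)*(p - 1)*(p + 1)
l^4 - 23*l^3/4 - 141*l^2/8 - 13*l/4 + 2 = (l - 8)*(l - 1/4)*(l + 1/2)*(l + 2)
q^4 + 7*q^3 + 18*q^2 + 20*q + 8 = (q + 1)*(q + 2)^3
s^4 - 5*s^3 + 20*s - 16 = (s - 4)*(s - 2)*(s - 1)*(s + 2)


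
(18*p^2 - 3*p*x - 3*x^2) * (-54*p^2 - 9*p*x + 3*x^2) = -972*p^4 + 243*p^2*x^2 + 18*p*x^3 - 9*x^4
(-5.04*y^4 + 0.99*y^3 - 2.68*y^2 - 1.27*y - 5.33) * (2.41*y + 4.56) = -12.1464*y^5 - 20.5965*y^4 - 1.9444*y^3 - 15.2815*y^2 - 18.6365*y - 24.3048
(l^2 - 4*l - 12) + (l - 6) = l^2 - 3*l - 18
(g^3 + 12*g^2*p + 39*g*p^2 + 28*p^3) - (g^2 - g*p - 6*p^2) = g^3 + 12*g^2*p - g^2 + 39*g*p^2 + g*p + 28*p^3 + 6*p^2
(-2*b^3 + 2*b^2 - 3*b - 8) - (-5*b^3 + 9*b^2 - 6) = 3*b^3 - 7*b^2 - 3*b - 2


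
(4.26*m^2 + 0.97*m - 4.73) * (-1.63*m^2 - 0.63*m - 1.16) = -6.9438*m^4 - 4.2649*m^3 + 2.1572*m^2 + 1.8547*m + 5.4868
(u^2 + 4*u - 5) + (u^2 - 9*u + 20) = 2*u^2 - 5*u + 15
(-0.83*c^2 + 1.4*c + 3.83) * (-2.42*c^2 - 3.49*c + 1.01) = 2.0086*c^4 - 0.4913*c^3 - 14.9929*c^2 - 11.9527*c + 3.8683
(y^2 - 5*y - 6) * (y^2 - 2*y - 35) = y^4 - 7*y^3 - 31*y^2 + 187*y + 210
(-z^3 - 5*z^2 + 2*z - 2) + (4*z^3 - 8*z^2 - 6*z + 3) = 3*z^3 - 13*z^2 - 4*z + 1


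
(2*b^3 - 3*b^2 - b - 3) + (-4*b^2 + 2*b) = 2*b^3 - 7*b^2 + b - 3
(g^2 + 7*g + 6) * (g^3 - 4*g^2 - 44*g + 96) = g^5 + 3*g^4 - 66*g^3 - 236*g^2 + 408*g + 576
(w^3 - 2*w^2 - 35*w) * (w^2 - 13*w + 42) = w^5 - 15*w^4 + 33*w^3 + 371*w^2 - 1470*w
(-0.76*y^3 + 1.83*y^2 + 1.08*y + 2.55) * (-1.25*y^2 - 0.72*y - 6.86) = 0.95*y^5 - 1.7403*y^4 + 2.546*y^3 - 16.5189*y^2 - 9.2448*y - 17.493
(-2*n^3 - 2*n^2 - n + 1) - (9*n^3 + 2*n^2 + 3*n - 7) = -11*n^3 - 4*n^2 - 4*n + 8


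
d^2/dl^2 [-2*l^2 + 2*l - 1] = -4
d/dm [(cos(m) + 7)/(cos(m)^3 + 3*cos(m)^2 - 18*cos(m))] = 2*(cos(m)^3 + 12*cos(m)^2 + 21*cos(m) - 63)*sin(m)/((cos(m) - 3)^2*(cos(m) + 6)^2*cos(m)^2)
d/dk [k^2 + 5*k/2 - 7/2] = 2*k + 5/2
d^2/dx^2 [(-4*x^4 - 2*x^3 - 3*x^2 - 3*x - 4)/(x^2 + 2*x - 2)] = 2*(-4*x^6 - 24*x^5 - 24*x^4 + 119*x^3 - 102*x^2 - 66*x - 48)/(x^6 + 6*x^5 + 6*x^4 - 16*x^3 - 12*x^2 + 24*x - 8)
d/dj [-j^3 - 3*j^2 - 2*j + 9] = -3*j^2 - 6*j - 2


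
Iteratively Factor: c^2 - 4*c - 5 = (c + 1)*(c - 5)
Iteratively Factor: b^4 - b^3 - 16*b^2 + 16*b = (b - 4)*(b^3 + 3*b^2 - 4*b) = (b - 4)*(b + 4)*(b^2 - b) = (b - 4)*(b - 1)*(b + 4)*(b)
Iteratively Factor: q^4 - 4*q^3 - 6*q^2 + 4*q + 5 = (q + 1)*(q^3 - 5*q^2 - q + 5) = (q - 1)*(q + 1)*(q^2 - 4*q - 5) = (q - 5)*(q - 1)*(q + 1)*(q + 1)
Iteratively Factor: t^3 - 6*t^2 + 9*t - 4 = (t - 1)*(t^2 - 5*t + 4) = (t - 1)^2*(t - 4)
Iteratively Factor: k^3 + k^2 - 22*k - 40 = (k - 5)*(k^2 + 6*k + 8) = (k - 5)*(k + 2)*(k + 4)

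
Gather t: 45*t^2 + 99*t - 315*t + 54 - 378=45*t^2 - 216*t - 324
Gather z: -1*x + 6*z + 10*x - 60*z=9*x - 54*z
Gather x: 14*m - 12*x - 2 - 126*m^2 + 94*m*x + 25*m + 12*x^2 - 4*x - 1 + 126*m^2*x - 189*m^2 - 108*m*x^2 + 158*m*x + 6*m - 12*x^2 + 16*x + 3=-315*m^2 - 108*m*x^2 + 45*m + x*(126*m^2 + 252*m)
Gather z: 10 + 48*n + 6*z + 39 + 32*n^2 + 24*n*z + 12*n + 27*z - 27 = 32*n^2 + 60*n + z*(24*n + 33) + 22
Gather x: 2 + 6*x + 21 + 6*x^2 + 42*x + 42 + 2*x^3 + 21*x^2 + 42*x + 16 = 2*x^3 + 27*x^2 + 90*x + 81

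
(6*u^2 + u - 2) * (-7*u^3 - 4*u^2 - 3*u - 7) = -42*u^5 - 31*u^4 - 8*u^3 - 37*u^2 - u + 14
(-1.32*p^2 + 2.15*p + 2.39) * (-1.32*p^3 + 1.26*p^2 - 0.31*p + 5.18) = 1.7424*p^5 - 4.5012*p^4 - 0.0366000000000002*p^3 - 4.4927*p^2 + 10.3961*p + 12.3802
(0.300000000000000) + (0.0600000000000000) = 0.360000000000000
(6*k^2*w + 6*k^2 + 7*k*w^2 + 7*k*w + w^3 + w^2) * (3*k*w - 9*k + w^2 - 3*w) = 18*k^3*w^2 - 36*k^3*w - 54*k^3 + 27*k^2*w^3 - 54*k^2*w^2 - 81*k^2*w + 10*k*w^4 - 20*k*w^3 - 30*k*w^2 + w^5 - 2*w^4 - 3*w^3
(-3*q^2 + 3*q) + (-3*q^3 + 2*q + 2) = -3*q^3 - 3*q^2 + 5*q + 2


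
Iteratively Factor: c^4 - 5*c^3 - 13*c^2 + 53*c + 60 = (c + 1)*(c^3 - 6*c^2 - 7*c + 60) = (c - 5)*(c + 1)*(c^2 - c - 12) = (c - 5)*(c + 1)*(c + 3)*(c - 4)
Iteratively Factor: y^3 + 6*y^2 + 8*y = (y)*(y^2 + 6*y + 8) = y*(y + 4)*(y + 2)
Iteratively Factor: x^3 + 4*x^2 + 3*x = (x + 3)*(x^2 + x) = (x + 1)*(x + 3)*(x)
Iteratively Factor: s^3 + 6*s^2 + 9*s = (s + 3)*(s^2 + 3*s) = s*(s + 3)*(s + 3)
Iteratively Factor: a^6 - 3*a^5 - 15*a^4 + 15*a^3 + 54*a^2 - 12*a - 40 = (a + 2)*(a^5 - 5*a^4 - 5*a^3 + 25*a^2 + 4*a - 20) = (a - 5)*(a + 2)*(a^4 - 5*a^2 + 4) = (a - 5)*(a - 1)*(a + 2)*(a^3 + a^2 - 4*a - 4) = (a - 5)*(a - 2)*(a - 1)*(a + 2)*(a^2 + 3*a + 2) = (a - 5)*(a - 2)*(a - 1)*(a + 1)*(a + 2)*(a + 2)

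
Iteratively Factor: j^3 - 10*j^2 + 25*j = (j - 5)*(j^2 - 5*j) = j*(j - 5)*(j - 5)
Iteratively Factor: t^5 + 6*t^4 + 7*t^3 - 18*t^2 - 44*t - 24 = (t + 3)*(t^4 + 3*t^3 - 2*t^2 - 12*t - 8) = (t + 2)*(t + 3)*(t^3 + t^2 - 4*t - 4) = (t + 2)^2*(t + 3)*(t^2 - t - 2) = (t + 1)*(t + 2)^2*(t + 3)*(t - 2)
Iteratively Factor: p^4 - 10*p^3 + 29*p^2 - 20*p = (p - 4)*(p^3 - 6*p^2 + 5*p) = (p - 5)*(p - 4)*(p^2 - p) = (p - 5)*(p - 4)*(p - 1)*(p)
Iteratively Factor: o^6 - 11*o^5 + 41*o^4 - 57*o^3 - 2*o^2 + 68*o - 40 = (o - 5)*(o^5 - 6*o^4 + 11*o^3 - 2*o^2 - 12*o + 8) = (o - 5)*(o + 1)*(o^4 - 7*o^3 + 18*o^2 - 20*o + 8) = (o - 5)*(o - 2)*(o + 1)*(o^3 - 5*o^2 + 8*o - 4) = (o - 5)*(o - 2)^2*(o + 1)*(o^2 - 3*o + 2) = (o - 5)*(o - 2)^2*(o - 1)*(o + 1)*(o - 2)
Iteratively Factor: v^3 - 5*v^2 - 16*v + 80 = (v - 5)*(v^2 - 16) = (v - 5)*(v - 4)*(v + 4)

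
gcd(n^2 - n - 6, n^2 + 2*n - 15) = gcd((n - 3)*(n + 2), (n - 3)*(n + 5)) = n - 3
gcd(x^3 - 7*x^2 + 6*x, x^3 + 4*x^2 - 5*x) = x^2 - x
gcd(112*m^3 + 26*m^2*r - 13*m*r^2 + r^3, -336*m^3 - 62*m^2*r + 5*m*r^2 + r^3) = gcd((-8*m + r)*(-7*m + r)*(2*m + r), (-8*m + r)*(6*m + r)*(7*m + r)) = -8*m + r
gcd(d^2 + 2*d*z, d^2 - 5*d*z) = d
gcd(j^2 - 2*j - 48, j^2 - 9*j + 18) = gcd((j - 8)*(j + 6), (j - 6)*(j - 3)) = 1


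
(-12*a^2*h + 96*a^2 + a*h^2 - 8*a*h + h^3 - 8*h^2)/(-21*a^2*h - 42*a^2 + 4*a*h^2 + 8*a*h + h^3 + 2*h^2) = (4*a*h - 32*a + h^2 - 8*h)/(7*a*h + 14*a + h^2 + 2*h)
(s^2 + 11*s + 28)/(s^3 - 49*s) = (s + 4)/(s*(s - 7))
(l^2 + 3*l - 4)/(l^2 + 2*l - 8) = (l - 1)/(l - 2)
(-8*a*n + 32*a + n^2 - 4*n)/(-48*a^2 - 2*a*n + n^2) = (n - 4)/(6*a + n)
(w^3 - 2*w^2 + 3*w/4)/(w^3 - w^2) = (w^2 - 2*w + 3/4)/(w*(w - 1))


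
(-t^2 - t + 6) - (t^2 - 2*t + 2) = -2*t^2 + t + 4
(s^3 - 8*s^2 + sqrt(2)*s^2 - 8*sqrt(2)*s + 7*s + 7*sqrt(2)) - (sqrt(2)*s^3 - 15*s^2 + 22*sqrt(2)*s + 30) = -sqrt(2)*s^3 + s^3 + sqrt(2)*s^2 + 7*s^2 - 30*sqrt(2)*s + 7*s - 30 + 7*sqrt(2)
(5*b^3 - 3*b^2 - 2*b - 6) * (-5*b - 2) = -25*b^4 + 5*b^3 + 16*b^2 + 34*b + 12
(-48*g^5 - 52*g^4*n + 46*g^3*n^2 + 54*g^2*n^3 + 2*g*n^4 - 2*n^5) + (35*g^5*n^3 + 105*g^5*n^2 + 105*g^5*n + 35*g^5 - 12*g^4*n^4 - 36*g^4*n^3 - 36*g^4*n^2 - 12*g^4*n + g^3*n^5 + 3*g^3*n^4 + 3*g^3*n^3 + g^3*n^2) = 35*g^5*n^3 + 105*g^5*n^2 + 105*g^5*n - 13*g^5 - 12*g^4*n^4 - 36*g^4*n^3 - 36*g^4*n^2 - 64*g^4*n + g^3*n^5 + 3*g^3*n^4 + 3*g^3*n^3 + 47*g^3*n^2 + 54*g^2*n^3 + 2*g*n^4 - 2*n^5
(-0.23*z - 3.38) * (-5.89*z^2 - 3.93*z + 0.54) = 1.3547*z^3 + 20.8121*z^2 + 13.1592*z - 1.8252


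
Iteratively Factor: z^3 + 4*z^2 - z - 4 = (z - 1)*(z^2 + 5*z + 4) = (z - 1)*(z + 1)*(z + 4)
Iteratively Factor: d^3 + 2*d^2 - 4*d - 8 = (d + 2)*(d^2 - 4) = (d - 2)*(d + 2)*(d + 2)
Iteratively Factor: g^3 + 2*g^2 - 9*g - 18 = (g + 2)*(g^2 - 9) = (g + 2)*(g + 3)*(g - 3)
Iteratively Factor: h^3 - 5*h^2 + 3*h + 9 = (h + 1)*(h^2 - 6*h + 9) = (h - 3)*(h + 1)*(h - 3)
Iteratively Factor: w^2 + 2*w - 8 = (w + 4)*(w - 2)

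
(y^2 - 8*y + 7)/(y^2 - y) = (y - 7)/y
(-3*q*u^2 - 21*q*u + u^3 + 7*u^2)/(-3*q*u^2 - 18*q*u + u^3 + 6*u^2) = (u + 7)/(u + 6)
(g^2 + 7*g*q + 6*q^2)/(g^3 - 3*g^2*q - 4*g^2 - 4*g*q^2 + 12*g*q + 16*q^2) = (-g - 6*q)/(-g^2 + 4*g*q + 4*g - 16*q)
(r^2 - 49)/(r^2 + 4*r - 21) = (r - 7)/(r - 3)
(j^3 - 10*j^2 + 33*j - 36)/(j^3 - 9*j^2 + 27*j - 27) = (j - 4)/(j - 3)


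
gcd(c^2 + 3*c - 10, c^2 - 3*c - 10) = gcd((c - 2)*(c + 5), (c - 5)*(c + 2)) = 1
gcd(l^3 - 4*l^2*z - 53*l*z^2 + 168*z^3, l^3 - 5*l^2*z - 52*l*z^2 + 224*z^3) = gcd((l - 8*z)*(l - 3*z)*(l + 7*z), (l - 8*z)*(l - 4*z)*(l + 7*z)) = -l^2 + l*z + 56*z^2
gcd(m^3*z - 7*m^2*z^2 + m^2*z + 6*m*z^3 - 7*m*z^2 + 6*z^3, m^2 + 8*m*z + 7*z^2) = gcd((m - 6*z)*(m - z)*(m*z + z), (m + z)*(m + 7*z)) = 1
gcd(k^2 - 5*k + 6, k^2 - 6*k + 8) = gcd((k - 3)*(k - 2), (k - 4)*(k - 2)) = k - 2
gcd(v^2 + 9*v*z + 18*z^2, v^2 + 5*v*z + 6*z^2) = v + 3*z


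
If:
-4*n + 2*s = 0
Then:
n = s/2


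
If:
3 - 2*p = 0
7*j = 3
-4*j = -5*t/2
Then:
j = 3/7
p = 3/2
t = 24/35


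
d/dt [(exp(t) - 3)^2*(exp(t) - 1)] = (exp(t) - 3)*(3*exp(t) - 5)*exp(t)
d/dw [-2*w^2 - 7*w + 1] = -4*w - 7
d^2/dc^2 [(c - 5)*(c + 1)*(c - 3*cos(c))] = 3*c^2*cos(c) - 12*sqrt(2)*c*cos(c + pi/4) + 6*c - 24*sin(c) - 21*cos(c) - 8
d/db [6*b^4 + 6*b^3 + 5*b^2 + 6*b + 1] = 24*b^3 + 18*b^2 + 10*b + 6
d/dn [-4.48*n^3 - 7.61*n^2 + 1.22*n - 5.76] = -13.44*n^2 - 15.22*n + 1.22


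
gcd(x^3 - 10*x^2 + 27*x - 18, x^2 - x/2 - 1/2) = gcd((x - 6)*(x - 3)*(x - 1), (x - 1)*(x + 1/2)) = x - 1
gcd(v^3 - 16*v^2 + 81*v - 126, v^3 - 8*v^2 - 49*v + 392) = v - 7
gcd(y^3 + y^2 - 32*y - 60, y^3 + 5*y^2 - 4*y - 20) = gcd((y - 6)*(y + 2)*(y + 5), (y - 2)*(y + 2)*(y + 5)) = y^2 + 7*y + 10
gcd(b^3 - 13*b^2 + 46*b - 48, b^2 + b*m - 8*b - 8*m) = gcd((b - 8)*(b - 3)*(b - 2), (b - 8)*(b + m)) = b - 8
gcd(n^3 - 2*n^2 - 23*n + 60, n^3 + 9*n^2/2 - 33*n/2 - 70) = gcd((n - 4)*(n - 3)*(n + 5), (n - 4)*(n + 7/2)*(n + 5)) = n^2 + n - 20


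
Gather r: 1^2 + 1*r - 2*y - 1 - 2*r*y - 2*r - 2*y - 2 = r*(-2*y - 1) - 4*y - 2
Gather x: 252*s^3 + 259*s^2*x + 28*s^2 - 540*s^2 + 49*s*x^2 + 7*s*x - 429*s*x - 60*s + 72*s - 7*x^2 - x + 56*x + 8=252*s^3 - 512*s^2 + 12*s + x^2*(49*s - 7) + x*(259*s^2 - 422*s + 55) + 8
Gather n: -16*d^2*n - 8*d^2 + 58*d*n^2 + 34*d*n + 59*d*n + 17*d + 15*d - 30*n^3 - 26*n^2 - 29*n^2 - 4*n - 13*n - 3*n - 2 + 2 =-8*d^2 + 32*d - 30*n^3 + n^2*(58*d - 55) + n*(-16*d^2 + 93*d - 20)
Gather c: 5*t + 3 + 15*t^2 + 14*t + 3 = 15*t^2 + 19*t + 6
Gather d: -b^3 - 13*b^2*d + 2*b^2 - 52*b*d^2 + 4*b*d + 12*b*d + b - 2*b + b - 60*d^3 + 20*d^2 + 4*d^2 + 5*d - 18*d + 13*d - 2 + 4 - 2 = -b^3 + 2*b^2 - 60*d^3 + d^2*(24 - 52*b) + d*(-13*b^2 + 16*b)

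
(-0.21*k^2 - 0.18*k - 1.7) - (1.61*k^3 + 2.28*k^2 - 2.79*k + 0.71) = -1.61*k^3 - 2.49*k^2 + 2.61*k - 2.41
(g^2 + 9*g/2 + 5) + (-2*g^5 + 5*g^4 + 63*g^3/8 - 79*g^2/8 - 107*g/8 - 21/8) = -2*g^5 + 5*g^4 + 63*g^3/8 - 71*g^2/8 - 71*g/8 + 19/8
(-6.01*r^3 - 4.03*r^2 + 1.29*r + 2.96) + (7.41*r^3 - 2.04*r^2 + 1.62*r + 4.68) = 1.4*r^3 - 6.07*r^2 + 2.91*r + 7.64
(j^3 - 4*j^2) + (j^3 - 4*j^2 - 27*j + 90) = 2*j^3 - 8*j^2 - 27*j + 90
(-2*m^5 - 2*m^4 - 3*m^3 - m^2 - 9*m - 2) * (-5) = 10*m^5 + 10*m^4 + 15*m^3 + 5*m^2 + 45*m + 10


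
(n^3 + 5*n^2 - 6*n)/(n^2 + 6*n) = n - 1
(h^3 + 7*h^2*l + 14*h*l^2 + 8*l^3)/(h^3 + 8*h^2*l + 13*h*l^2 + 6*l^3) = (h^2 + 6*h*l + 8*l^2)/(h^2 + 7*h*l + 6*l^2)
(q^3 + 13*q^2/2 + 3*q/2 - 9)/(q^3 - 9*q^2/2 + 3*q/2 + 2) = (2*q^2 + 15*q + 18)/(2*q^2 - 7*q - 4)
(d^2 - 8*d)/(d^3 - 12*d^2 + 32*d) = 1/(d - 4)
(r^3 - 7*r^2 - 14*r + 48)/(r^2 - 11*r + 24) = (r^2 + r - 6)/(r - 3)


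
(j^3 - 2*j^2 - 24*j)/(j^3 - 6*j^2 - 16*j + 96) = j/(j - 4)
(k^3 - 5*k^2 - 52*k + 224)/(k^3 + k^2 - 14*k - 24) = (k^2 - k - 56)/(k^2 + 5*k + 6)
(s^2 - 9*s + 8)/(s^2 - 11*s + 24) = (s - 1)/(s - 3)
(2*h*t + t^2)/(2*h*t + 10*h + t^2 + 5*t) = t/(t + 5)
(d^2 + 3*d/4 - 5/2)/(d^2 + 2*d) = (d - 5/4)/d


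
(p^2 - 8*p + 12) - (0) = p^2 - 8*p + 12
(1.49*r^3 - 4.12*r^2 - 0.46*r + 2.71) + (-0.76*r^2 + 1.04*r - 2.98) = 1.49*r^3 - 4.88*r^2 + 0.58*r - 0.27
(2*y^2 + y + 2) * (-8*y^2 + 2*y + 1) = -16*y^4 - 4*y^3 - 12*y^2 + 5*y + 2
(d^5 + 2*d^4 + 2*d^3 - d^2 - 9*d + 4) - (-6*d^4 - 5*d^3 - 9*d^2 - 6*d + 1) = d^5 + 8*d^4 + 7*d^3 + 8*d^2 - 3*d + 3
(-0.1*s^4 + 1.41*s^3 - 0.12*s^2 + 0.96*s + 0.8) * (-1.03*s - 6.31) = 0.103*s^5 - 0.8213*s^4 - 8.7735*s^3 - 0.2316*s^2 - 6.8816*s - 5.048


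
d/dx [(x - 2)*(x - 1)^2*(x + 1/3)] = 4*x^3 - 11*x^2 + 22*x/3 - 1/3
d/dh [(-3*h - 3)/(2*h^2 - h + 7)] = 3*(-2*h^2 + h + (h + 1)*(4*h - 1) - 7)/(2*h^2 - h + 7)^2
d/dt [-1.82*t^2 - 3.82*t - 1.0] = -3.64*t - 3.82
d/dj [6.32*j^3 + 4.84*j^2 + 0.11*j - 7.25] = 18.96*j^2 + 9.68*j + 0.11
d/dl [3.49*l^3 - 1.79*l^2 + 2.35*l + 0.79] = 10.47*l^2 - 3.58*l + 2.35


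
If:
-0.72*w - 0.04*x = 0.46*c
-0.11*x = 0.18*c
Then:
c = -0.611111111111111*x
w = 0.334876543209877*x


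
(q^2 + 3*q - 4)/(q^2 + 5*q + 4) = (q - 1)/(q + 1)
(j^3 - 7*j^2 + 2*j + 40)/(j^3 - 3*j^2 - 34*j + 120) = (j + 2)/(j + 6)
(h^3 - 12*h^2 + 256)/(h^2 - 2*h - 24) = (h^2 - 16*h + 64)/(h - 6)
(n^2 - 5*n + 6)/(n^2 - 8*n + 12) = (n - 3)/(n - 6)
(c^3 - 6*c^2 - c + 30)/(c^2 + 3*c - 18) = (c^2 - 3*c - 10)/(c + 6)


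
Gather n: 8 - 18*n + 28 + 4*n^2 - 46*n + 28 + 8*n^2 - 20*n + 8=12*n^2 - 84*n + 72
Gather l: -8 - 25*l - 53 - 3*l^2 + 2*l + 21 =-3*l^2 - 23*l - 40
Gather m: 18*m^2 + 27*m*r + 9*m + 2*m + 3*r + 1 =18*m^2 + m*(27*r + 11) + 3*r + 1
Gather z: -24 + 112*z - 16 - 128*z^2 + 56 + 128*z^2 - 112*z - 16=0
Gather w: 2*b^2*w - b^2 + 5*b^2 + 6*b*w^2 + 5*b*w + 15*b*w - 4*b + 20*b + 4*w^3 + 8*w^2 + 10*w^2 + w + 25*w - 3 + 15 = 4*b^2 + 16*b + 4*w^3 + w^2*(6*b + 18) + w*(2*b^2 + 20*b + 26) + 12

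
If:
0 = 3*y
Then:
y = 0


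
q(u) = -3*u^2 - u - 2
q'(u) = -6*u - 1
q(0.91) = -5.39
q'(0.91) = -6.46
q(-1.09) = -4.47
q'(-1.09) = 5.54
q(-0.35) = -2.02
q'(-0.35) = 1.10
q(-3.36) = -32.51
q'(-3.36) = 19.16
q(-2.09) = -13.01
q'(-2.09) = 11.54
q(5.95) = -114.16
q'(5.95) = -36.70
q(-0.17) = -1.92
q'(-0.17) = 0.02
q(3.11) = -34.13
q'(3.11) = -19.66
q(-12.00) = -422.00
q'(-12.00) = 71.00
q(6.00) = -116.00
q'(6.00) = -37.00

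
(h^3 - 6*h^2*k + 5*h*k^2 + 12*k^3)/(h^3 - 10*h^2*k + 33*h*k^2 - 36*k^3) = (h + k)/(h - 3*k)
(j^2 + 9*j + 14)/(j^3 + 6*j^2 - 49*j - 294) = (j + 2)/(j^2 - j - 42)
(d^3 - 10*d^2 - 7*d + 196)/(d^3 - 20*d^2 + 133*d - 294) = (d + 4)/(d - 6)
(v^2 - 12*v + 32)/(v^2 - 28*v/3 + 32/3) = 3*(v - 4)/(3*v - 4)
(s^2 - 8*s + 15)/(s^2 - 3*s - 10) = (s - 3)/(s + 2)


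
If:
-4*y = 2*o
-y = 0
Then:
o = 0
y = 0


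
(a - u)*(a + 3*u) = a^2 + 2*a*u - 3*u^2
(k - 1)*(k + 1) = k^2 - 1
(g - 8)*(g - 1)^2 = g^3 - 10*g^2 + 17*g - 8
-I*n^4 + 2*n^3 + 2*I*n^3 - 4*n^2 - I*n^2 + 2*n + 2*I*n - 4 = (n - 2)*(n - I)*(n + 2*I)*(-I*n + 1)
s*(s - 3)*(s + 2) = s^3 - s^2 - 6*s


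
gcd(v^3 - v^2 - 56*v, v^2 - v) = v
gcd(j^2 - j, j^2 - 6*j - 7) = 1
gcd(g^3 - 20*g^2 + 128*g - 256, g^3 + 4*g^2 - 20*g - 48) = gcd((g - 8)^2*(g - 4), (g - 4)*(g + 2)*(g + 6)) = g - 4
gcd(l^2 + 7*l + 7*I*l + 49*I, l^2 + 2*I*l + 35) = l + 7*I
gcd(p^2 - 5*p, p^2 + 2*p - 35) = p - 5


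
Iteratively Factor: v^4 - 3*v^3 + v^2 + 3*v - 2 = (v - 1)*(v^3 - 2*v^2 - v + 2) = (v - 1)*(v + 1)*(v^2 - 3*v + 2) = (v - 2)*(v - 1)*(v + 1)*(v - 1)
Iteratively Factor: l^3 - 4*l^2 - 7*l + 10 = (l - 5)*(l^2 + l - 2) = (l - 5)*(l - 1)*(l + 2)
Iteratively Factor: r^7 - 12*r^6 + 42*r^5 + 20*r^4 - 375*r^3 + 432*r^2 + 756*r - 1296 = (r + 2)*(r^6 - 14*r^5 + 70*r^4 - 120*r^3 - 135*r^2 + 702*r - 648) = (r - 3)*(r + 2)*(r^5 - 11*r^4 + 37*r^3 - 9*r^2 - 162*r + 216) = (r - 3)^2*(r + 2)*(r^4 - 8*r^3 + 13*r^2 + 30*r - 72) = (r - 3)^3*(r + 2)*(r^3 - 5*r^2 - 2*r + 24) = (r - 4)*(r - 3)^3*(r + 2)*(r^2 - r - 6) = (r - 4)*(r - 3)^3*(r + 2)^2*(r - 3)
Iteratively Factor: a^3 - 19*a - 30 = (a + 2)*(a^2 - 2*a - 15) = (a - 5)*(a + 2)*(a + 3)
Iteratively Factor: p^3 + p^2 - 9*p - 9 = (p + 3)*(p^2 - 2*p - 3) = (p - 3)*(p + 3)*(p + 1)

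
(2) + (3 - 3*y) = 5 - 3*y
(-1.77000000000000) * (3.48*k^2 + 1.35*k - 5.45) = -6.1596*k^2 - 2.3895*k + 9.6465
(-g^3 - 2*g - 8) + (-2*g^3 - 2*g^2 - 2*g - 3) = -3*g^3 - 2*g^2 - 4*g - 11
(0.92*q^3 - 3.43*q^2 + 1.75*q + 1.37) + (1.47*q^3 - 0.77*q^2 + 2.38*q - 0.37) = 2.39*q^3 - 4.2*q^2 + 4.13*q + 1.0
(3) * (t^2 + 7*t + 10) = 3*t^2 + 21*t + 30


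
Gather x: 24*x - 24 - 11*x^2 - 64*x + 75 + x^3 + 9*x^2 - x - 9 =x^3 - 2*x^2 - 41*x + 42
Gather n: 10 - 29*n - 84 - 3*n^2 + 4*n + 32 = -3*n^2 - 25*n - 42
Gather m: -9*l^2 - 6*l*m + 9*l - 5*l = -9*l^2 - 6*l*m + 4*l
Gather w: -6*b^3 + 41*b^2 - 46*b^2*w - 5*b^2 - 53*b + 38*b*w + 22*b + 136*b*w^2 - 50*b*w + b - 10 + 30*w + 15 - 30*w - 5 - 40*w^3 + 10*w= -6*b^3 + 36*b^2 + 136*b*w^2 - 30*b - 40*w^3 + w*(-46*b^2 - 12*b + 10)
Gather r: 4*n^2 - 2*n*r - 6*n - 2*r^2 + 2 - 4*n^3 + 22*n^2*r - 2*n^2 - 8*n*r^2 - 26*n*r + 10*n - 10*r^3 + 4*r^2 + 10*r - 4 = -4*n^3 + 2*n^2 + 4*n - 10*r^3 + r^2*(2 - 8*n) + r*(22*n^2 - 28*n + 10) - 2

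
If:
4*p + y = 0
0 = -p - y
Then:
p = 0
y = 0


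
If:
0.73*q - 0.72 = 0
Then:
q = 0.99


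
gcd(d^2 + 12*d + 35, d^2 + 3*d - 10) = d + 5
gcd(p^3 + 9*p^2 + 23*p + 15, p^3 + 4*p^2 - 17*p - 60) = p^2 + 8*p + 15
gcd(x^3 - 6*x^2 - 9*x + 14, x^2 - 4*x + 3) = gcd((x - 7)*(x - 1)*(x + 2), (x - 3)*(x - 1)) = x - 1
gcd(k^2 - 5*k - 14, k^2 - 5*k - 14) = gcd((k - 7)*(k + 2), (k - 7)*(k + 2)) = k^2 - 5*k - 14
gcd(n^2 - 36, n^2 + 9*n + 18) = n + 6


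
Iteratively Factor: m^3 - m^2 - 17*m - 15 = (m - 5)*(m^2 + 4*m + 3) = (m - 5)*(m + 3)*(m + 1)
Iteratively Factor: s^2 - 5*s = (s)*(s - 5)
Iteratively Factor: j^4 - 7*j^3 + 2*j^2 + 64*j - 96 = (j - 4)*(j^3 - 3*j^2 - 10*j + 24) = (j - 4)^2*(j^2 + j - 6) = (j - 4)^2*(j - 2)*(j + 3)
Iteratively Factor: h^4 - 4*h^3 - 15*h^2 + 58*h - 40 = (h - 1)*(h^3 - 3*h^2 - 18*h + 40) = (h - 5)*(h - 1)*(h^2 + 2*h - 8) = (h - 5)*(h - 1)*(h + 4)*(h - 2)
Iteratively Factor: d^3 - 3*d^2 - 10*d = (d)*(d^2 - 3*d - 10) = d*(d - 5)*(d + 2)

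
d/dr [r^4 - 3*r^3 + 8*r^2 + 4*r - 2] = 4*r^3 - 9*r^2 + 16*r + 4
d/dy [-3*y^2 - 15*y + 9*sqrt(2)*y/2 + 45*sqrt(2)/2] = -6*y - 15 + 9*sqrt(2)/2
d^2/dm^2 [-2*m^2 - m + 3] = -4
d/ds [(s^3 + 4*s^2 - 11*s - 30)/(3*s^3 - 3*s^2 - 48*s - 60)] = 5*(-s^2 + 2*s - 13)/(3*(s^4 - 6*s^3 - 11*s^2 + 60*s + 100))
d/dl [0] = 0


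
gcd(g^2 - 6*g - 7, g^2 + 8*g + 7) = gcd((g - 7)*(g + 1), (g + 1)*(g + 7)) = g + 1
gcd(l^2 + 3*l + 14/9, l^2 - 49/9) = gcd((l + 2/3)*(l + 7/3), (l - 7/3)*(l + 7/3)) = l + 7/3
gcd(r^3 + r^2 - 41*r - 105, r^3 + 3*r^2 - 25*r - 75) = r^2 + 8*r + 15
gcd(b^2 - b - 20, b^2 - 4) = 1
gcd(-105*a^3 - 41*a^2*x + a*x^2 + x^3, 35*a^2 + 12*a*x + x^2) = 5*a + x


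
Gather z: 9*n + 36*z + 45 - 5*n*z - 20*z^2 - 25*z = 9*n - 20*z^2 + z*(11 - 5*n) + 45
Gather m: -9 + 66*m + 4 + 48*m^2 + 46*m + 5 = 48*m^2 + 112*m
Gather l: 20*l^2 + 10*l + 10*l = 20*l^2 + 20*l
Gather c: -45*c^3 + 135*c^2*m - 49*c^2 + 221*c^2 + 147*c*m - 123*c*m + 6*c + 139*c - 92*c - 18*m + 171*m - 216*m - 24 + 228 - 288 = -45*c^3 + c^2*(135*m + 172) + c*(24*m + 53) - 63*m - 84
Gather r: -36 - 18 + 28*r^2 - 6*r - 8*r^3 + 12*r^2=-8*r^3 + 40*r^2 - 6*r - 54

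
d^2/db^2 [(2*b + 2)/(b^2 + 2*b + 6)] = 4*(3*(-b - 1)*(b^2 + 2*b + 6) + 4*(b + 1)^3)/(b^2 + 2*b + 6)^3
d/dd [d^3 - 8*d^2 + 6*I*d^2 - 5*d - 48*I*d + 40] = 3*d^2 + d*(-16 + 12*I) - 5 - 48*I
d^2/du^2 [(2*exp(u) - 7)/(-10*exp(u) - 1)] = (720*exp(u) - 72)*exp(u)/(1000*exp(3*u) + 300*exp(2*u) + 30*exp(u) + 1)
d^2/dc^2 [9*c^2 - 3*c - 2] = 18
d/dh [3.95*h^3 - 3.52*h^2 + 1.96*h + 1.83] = 11.85*h^2 - 7.04*h + 1.96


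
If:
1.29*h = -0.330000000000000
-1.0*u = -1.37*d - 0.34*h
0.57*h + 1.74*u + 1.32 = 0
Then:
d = -0.43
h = -0.26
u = -0.67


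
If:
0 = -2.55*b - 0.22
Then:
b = -0.09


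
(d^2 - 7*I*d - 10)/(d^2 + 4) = (d - 5*I)/(d + 2*I)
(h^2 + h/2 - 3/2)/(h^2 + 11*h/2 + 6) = (h - 1)/(h + 4)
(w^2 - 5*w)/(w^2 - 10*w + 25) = w/(w - 5)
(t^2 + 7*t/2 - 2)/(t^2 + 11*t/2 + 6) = (2*t - 1)/(2*t + 3)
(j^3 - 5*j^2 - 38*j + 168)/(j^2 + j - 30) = (j^2 - 11*j + 28)/(j - 5)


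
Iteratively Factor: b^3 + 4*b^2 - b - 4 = (b - 1)*(b^2 + 5*b + 4) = (b - 1)*(b + 4)*(b + 1)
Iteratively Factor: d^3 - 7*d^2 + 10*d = (d - 5)*(d^2 - 2*d) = d*(d - 5)*(d - 2)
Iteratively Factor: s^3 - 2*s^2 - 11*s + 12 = (s - 4)*(s^2 + 2*s - 3) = (s - 4)*(s + 3)*(s - 1)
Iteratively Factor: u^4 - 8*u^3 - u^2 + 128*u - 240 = (u - 5)*(u^3 - 3*u^2 - 16*u + 48) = (u - 5)*(u + 4)*(u^2 - 7*u + 12) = (u - 5)*(u - 3)*(u + 4)*(u - 4)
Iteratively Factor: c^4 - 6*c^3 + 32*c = (c + 2)*(c^3 - 8*c^2 + 16*c) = (c - 4)*(c + 2)*(c^2 - 4*c) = (c - 4)^2*(c + 2)*(c)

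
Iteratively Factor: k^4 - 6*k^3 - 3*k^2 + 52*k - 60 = (k - 2)*(k^3 - 4*k^2 - 11*k + 30) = (k - 5)*(k - 2)*(k^2 + k - 6) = (k - 5)*(k - 2)*(k + 3)*(k - 2)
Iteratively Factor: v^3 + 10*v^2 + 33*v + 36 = (v + 3)*(v^2 + 7*v + 12) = (v + 3)*(v + 4)*(v + 3)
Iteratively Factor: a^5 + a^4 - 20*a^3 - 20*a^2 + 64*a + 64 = (a - 2)*(a^4 + 3*a^3 - 14*a^2 - 48*a - 32) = (a - 4)*(a - 2)*(a^3 + 7*a^2 + 14*a + 8) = (a - 4)*(a - 2)*(a + 1)*(a^2 + 6*a + 8) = (a - 4)*(a - 2)*(a + 1)*(a + 4)*(a + 2)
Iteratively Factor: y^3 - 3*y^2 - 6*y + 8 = (y - 1)*(y^2 - 2*y - 8) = (y - 1)*(y + 2)*(y - 4)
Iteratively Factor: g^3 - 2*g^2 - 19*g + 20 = (g + 4)*(g^2 - 6*g + 5) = (g - 1)*(g + 4)*(g - 5)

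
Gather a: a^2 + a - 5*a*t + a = a^2 + a*(2 - 5*t)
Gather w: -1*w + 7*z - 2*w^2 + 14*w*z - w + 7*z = -2*w^2 + w*(14*z - 2) + 14*z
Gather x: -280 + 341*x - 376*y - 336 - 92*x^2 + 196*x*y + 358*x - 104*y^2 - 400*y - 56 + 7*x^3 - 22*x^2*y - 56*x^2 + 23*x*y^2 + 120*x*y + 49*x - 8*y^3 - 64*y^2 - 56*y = 7*x^3 + x^2*(-22*y - 148) + x*(23*y^2 + 316*y + 748) - 8*y^3 - 168*y^2 - 832*y - 672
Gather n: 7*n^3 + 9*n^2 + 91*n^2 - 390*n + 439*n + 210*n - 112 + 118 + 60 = 7*n^3 + 100*n^2 + 259*n + 66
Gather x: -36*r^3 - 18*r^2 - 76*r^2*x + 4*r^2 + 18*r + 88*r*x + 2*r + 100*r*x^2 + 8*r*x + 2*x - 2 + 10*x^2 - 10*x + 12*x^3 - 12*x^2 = -36*r^3 - 14*r^2 + 20*r + 12*x^3 + x^2*(100*r - 2) + x*(-76*r^2 + 96*r - 8) - 2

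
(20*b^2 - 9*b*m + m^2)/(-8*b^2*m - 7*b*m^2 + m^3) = (-20*b^2 + 9*b*m - m^2)/(m*(8*b^2 + 7*b*m - m^2))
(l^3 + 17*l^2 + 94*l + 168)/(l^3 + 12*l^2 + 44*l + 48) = (l + 7)/(l + 2)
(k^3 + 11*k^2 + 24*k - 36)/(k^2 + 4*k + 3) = (k^3 + 11*k^2 + 24*k - 36)/(k^2 + 4*k + 3)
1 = 1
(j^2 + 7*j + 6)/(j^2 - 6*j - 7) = (j + 6)/(j - 7)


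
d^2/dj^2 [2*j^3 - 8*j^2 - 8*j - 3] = 12*j - 16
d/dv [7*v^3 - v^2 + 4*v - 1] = 21*v^2 - 2*v + 4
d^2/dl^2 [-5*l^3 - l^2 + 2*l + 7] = -30*l - 2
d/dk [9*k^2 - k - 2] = 18*k - 1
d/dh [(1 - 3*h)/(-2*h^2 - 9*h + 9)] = 2*(-3*h^2 + 2*h - 9)/(4*h^4 + 36*h^3 + 45*h^2 - 162*h + 81)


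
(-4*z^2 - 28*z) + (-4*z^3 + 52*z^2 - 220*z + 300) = -4*z^3 + 48*z^2 - 248*z + 300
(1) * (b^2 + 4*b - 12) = b^2 + 4*b - 12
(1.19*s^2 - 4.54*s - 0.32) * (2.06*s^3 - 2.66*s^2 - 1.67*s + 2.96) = 2.4514*s^5 - 12.5178*s^4 + 9.4299*s^3 + 11.9554*s^2 - 12.904*s - 0.9472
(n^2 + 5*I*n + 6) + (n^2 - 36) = 2*n^2 + 5*I*n - 30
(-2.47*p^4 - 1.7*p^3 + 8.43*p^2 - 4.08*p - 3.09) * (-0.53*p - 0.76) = 1.3091*p^5 + 2.7782*p^4 - 3.1759*p^3 - 4.2444*p^2 + 4.7385*p + 2.3484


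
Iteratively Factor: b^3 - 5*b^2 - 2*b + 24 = (b + 2)*(b^2 - 7*b + 12) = (b - 4)*(b + 2)*(b - 3)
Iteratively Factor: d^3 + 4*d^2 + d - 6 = (d - 1)*(d^2 + 5*d + 6) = (d - 1)*(d + 2)*(d + 3)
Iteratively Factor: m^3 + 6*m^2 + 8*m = (m + 2)*(m^2 + 4*m) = m*(m + 2)*(m + 4)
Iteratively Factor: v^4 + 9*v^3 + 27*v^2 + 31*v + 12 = (v + 1)*(v^3 + 8*v^2 + 19*v + 12) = (v + 1)^2*(v^2 + 7*v + 12) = (v + 1)^2*(v + 3)*(v + 4)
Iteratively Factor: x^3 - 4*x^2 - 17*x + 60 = (x - 3)*(x^2 - x - 20) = (x - 5)*(x - 3)*(x + 4)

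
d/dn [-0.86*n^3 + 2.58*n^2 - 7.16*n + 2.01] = -2.58*n^2 + 5.16*n - 7.16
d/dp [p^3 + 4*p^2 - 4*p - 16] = 3*p^2 + 8*p - 4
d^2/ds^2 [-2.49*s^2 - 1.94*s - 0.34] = -4.98000000000000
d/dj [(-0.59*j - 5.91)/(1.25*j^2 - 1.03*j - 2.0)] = (0.7375*j^2 + 14.775*j - 4.9073)/(1.5625*j^4 - 2.575*j^3 - 3.9391*j^2 + 4.12*j + 4.0)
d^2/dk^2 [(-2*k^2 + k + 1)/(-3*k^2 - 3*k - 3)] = 2*(-k^3 - 3*k^2 + 1)/(k^6 + 3*k^5 + 6*k^4 + 7*k^3 + 6*k^2 + 3*k + 1)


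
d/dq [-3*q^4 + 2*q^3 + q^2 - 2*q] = -12*q^3 + 6*q^2 + 2*q - 2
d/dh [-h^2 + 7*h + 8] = 7 - 2*h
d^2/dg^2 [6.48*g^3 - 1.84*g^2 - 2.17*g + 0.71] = 38.88*g - 3.68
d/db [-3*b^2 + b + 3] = 1 - 6*b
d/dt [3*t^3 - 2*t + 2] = 9*t^2 - 2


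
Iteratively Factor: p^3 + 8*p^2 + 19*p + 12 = (p + 4)*(p^2 + 4*p + 3) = (p + 1)*(p + 4)*(p + 3)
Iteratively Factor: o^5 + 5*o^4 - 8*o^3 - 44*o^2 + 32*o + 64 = (o + 4)*(o^4 + o^3 - 12*o^2 + 4*o + 16) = (o - 2)*(o + 4)*(o^3 + 3*o^2 - 6*o - 8) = (o - 2)*(o + 4)^2*(o^2 - o - 2) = (o - 2)*(o + 1)*(o + 4)^2*(o - 2)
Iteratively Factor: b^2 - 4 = (b + 2)*(b - 2)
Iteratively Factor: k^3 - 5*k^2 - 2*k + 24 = (k - 4)*(k^2 - k - 6) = (k - 4)*(k - 3)*(k + 2)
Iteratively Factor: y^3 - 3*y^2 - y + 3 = (y + 1)*(y^2 - 4*y + 3) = (y - 3)*(y + 1)*(y - 1)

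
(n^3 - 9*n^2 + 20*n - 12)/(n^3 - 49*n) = (n^3 - 9*n^2 + 20*n - 12)/(n*(n^2 - 49))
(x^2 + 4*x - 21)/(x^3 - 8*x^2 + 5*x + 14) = (x^2 + 4*x - 21)/(x^3 - 8*x^2 + 5*x + 14)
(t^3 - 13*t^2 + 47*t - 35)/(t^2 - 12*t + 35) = t - 1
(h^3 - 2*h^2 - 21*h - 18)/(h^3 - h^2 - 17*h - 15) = (h - 6)/(h - 5)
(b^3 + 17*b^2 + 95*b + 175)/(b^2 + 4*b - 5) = (b^2 + 12*b + 35)/(b - 1)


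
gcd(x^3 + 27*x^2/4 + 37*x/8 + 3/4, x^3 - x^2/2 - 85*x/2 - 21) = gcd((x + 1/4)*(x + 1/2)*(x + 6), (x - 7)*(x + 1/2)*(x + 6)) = x^2 + 13*x/2 + 3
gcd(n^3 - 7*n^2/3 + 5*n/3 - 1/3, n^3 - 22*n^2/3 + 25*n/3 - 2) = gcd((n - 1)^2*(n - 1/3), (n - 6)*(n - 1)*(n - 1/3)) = n^2 - 4*n/3 + 1/3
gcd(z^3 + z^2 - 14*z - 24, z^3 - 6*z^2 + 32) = z^2 - 2*z - 8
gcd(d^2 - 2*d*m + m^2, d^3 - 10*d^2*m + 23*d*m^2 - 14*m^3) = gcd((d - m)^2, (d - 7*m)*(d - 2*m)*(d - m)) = d - m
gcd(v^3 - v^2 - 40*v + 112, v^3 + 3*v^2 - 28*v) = v^2 + 3*v - 28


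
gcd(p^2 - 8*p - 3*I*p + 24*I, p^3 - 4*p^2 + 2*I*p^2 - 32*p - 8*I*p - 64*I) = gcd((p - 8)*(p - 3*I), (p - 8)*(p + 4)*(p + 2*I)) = p - 8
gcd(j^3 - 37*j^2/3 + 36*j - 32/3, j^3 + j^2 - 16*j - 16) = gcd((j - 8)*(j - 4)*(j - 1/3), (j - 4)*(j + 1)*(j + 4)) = j - 4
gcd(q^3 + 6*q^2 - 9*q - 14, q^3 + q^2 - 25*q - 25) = q + 1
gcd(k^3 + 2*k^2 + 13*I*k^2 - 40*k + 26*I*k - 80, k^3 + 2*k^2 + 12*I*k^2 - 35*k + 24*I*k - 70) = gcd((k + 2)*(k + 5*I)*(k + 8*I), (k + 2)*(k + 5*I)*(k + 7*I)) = k^2 + k*(2 + 5*I) + 10*I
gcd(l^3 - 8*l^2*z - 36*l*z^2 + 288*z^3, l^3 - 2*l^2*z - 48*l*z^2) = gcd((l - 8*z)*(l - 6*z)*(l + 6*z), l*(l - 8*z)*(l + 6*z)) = -l^2 + 2*l*z + 48*z^2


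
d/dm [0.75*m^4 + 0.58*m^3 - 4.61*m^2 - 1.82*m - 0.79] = 3.0*m^3 + 1.74*m^2 - 9.22*m - 1.82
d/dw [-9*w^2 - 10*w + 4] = -18*w - 10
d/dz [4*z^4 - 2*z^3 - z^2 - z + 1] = 16*z^3 - 6*z^2 - 2*z - 1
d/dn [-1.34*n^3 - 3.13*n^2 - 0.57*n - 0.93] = -4.02*n^2 - 6.26*n - 0.57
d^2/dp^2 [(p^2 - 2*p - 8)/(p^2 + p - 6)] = 2*(-3*p^3 - 6*p^2 - 60*p - 32)/(p^6 + 3*p^5 - 15*p^4 - 35*p^3 + 90*p^2 + 108*p - 216)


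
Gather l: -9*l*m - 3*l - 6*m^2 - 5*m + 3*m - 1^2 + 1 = l*(-9*m - 3) - 6*m^2 - 2*m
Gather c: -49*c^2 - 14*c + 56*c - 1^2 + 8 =-49*c^2 + 42*c + 7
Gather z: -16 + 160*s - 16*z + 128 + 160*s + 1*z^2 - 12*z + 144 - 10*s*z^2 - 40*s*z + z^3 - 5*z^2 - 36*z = 320*s + z^3 + z^2*(-10*s - 4) + z*(-40*s - 64) + 256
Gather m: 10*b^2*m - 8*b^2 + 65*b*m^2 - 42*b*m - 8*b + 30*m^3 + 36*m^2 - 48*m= -8*b^2 - 8*b + 30*m^3 + m^2*(65*b + 36) + m*(10*b^2 - 42*b - 48)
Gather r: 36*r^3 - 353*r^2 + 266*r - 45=36*r^3 - 353*r^2 + 266*r - 45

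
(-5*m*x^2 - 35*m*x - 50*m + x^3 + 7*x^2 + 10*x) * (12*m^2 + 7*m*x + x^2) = -60*m^3*x^2 - 420*m^3*x - 600*m^3 - 23*m^2*x^3 - 161*m^2*x^2 - 230*m^2*x + 2*m*x^4 + 14*m*x^3 + 20*m*x^2 + x^5 + 7*x^4 + 10*x^3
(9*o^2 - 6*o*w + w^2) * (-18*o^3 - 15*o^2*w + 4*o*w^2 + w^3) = -162*o^5 - 27*o^4*w + 108*o^3*w^2 - 30*o^2*w^3 - 2*o*w^4 + w^5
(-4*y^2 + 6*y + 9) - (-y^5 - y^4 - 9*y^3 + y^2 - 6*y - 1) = y^5 + y^4 + 9*y^3 - 5*y^2 + 12*y + 10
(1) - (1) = 0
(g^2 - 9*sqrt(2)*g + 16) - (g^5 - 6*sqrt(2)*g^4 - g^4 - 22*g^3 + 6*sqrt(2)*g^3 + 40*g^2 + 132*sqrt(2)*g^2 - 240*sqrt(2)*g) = -g^5 + g^4 + 6*sqrt(2)*g^4 - 6*sqrt(2)*g^3 + 22*g^3 - 132*sqrt(2)*g^2 - 39*g^2 + 231*sqrt(2)*g + 16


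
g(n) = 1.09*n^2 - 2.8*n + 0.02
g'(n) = 2.18*n - 2.8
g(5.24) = 15.28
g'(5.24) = 8.62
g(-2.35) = 12.62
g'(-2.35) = -7.92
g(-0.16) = 0.50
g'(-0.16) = -3.15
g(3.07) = 1.70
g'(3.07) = 3.89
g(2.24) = -0.78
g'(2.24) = 2.08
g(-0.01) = 0.05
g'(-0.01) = -2.82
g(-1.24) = 5.17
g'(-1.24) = -5.50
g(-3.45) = 22.65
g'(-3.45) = -10.32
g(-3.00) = 18.23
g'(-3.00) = -9.34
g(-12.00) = 190.58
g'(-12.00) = -28.96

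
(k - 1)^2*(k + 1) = k^3 - k^2 - k + 1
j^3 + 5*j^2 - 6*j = j*(j - 1)*(j + 6)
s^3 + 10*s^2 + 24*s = s*(s + 4)*(s + 6)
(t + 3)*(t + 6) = t^2 + 9*t + 18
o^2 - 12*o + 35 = (o - 7)*(o - 5)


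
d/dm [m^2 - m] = 2*m - 1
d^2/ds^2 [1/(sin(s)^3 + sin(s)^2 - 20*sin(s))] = (-9*sin(s)^3 - 11*sin(s)^2 + 48*sin(s) + 76 - 514/sin(s) - 120/sin(s)^2 + 800/sin(s)^3)/((sin(s) - 4)^3*(sin(s) + 5)^3)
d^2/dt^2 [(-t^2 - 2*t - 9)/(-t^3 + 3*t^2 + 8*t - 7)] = 2*(t^6 + 6*t^5 + 60*t^4 - 255*t^3 + 6*t^2 + 585*t + 926)/(t^9 - 9*t^8 + 3*t^7 + 138*t^6 - 150*t^5 - 723*t^4 + 643*t^3 + 903*t^2 - 1176*t + 343)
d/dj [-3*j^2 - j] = -6*j - 1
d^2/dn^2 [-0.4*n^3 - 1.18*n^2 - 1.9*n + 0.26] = -2.4*n - 2.36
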